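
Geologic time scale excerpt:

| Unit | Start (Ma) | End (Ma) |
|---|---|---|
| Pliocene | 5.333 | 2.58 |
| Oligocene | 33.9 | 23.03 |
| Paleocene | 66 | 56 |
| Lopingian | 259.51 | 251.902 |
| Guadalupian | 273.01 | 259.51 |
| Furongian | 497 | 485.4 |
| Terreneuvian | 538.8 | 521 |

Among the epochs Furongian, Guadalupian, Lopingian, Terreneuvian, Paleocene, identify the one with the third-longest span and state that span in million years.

Furongian, 11.6 million years

Durations: Furongian 11.6; Guadalupian 13.5; Lopingian 7.608; Terreneuvian 17.8; Paleocene 10 Myr.
Sorted longest-first: Terreneuvian (17.8), Guadalupian (13.5), Furongian (11.6), Paleocene (10), Lopingian (7.608).
The third longest is Furongian at 11.6 Myr.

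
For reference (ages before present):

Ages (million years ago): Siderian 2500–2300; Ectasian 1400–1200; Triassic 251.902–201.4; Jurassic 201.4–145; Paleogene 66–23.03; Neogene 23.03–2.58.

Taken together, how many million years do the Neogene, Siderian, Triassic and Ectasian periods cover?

Duration is start − end for each: (23.03 − 2.58) + (2500 − 2300) + (251.902 − 201.4) + (1400 − 1200).
That is 20.45 + 200 + 50.502 + 200, which totals 470.952 million years.

470.952 million years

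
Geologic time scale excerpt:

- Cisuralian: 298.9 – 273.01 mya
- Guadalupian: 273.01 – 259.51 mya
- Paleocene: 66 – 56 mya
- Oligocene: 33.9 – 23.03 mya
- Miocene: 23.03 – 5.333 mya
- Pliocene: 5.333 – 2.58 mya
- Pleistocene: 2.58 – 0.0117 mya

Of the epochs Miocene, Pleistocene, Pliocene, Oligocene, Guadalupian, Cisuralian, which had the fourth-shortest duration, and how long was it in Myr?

Durations: Miocene 17.697; Pleistocene 2.5683; Pliocene 2.753; Oligocene 10.87; Guadalupian 13.5; Cisuralian 25.89 Myr.
Sorted shortest-first: Pleistocene (2.5683), Pliocene (2.753), Oligocene (10.87), Guadalupian (13.5), Miocene (17.697), Cisuralian (25.89).
The fourth shortest is Guadalupian at 13.5 Myr.

Guadalupian, 13.5 million years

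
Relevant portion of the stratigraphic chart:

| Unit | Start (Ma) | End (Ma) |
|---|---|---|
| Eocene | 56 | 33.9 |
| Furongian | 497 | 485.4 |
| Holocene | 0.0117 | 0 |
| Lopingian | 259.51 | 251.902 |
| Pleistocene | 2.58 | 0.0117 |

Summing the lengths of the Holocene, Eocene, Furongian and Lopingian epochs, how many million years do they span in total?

41.3197 million years

Each duration: Holocene = 0.0117; Eocene = 22.1; Furongian = 11.6; Lopingian = 7.608.
Sum: 0.0117 + 22.1 + 11.6 + 7.608 = 41.3197 Myr.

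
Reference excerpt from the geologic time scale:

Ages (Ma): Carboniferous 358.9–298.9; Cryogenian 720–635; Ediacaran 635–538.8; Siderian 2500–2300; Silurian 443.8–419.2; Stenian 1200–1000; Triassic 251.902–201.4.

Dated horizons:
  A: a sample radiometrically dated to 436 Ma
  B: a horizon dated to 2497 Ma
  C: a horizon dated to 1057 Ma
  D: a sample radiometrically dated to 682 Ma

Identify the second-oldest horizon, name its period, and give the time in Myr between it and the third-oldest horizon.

C, in the Stenian; 375 million years to D

Sorted oldest-first by Ma: B (2497), C (1057), D (682), A (436).
The second oldest is C at 1057 Ma, which lies in 1200–1000 Ma: the Stenian.
The third oldest is D at 682 Ma; separation = |1057 − 682| = 375 Myr.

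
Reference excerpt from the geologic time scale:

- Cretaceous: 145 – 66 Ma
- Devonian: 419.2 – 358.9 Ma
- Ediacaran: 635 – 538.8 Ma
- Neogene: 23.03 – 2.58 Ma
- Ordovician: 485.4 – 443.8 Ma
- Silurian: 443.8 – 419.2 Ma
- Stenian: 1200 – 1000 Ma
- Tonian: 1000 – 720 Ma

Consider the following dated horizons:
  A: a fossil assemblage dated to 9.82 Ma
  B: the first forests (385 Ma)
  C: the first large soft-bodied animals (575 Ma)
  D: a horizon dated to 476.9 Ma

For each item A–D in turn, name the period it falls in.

A — Neogene; B — Devonian; C — Ediacaran; D — Ordovician

A: 9.82 Ma lies in 23.03–2.58 Ma, so Neogene.
B: 385 Ma lies in 419.2–358.9 Ma, so Devonian.
C: 575 Ma lies in 635–538.8 Ma, so Ediacaran.
D: 476.9 Ma lies in 485.4–443.8 Ma, so Ordovician.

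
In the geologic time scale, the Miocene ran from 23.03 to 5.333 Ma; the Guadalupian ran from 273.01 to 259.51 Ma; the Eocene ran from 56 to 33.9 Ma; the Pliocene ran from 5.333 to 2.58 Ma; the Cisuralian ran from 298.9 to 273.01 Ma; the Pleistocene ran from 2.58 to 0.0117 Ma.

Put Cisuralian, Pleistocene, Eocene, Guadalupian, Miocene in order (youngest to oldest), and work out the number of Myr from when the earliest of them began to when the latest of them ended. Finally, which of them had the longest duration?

Pleistocene, Miocene, Eocene, Guadalupian, Cisuralian; total span 298.8883 Myr; longest is Cisuralian

Start ages (Ma): Cisuralian 298.9, Guadalupian 273.01, Eocene 56, Miocene 23.03, Pleistocene 2.58.
Ordered youngest to oldest: Pleistocene, Miocene, Eocene, Guadalupian, Cisuralian.
Span = 298.9 − 0.0117 = 298.8883 Myr.
Durations: Cisuralian 25.89, Eocene 22.1, Miocene 17.697, Guadalupian 13.5, Pleistocene 2.5683 → longest is Cisuralian (25.89 Myr).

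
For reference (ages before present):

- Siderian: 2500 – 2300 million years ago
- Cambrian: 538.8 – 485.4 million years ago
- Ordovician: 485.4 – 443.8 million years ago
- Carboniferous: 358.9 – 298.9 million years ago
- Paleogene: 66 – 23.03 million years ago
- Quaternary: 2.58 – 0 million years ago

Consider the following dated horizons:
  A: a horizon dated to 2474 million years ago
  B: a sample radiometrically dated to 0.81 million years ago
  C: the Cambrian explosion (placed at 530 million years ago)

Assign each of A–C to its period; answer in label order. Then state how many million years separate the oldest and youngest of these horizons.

A — Siderian; B — Quaternary; C — Cambrian; span 2473.19 million years

Match each age against the start–end ranges in the excerpt: A = 2474 Ma → Siderian (2500–2300); B = 0.81 Ma → Quaternary (2.58–0); C = 530 Ma → Cambrian (538.8–485.4).
The largest age is 2474 Ma and the smallest is 0.81 Ma; their difference is 2473.19 Myr.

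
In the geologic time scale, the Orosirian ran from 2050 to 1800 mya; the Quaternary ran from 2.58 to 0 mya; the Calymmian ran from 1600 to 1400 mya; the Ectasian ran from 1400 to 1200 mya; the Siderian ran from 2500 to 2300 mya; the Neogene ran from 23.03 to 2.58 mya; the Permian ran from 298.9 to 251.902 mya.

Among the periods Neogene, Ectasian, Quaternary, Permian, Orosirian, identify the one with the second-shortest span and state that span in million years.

Neogene, 20.45 million years

Start − end for each: Neogene 23.03 − 2.58 = 20.45; Ectasian 1400 − 1200 = 200; Quaternary 2.58 − 0 = 2.58; Permian 298.9 − 251.902 = 46.998; Orosirian 2050 − 1800 = 250.
Ranking these from shortest: Quaternary < Neogene < Permian < Ectasian < Orosirian.
Position 2 in that ranking is Neogene, which lasted 20.45 Myr.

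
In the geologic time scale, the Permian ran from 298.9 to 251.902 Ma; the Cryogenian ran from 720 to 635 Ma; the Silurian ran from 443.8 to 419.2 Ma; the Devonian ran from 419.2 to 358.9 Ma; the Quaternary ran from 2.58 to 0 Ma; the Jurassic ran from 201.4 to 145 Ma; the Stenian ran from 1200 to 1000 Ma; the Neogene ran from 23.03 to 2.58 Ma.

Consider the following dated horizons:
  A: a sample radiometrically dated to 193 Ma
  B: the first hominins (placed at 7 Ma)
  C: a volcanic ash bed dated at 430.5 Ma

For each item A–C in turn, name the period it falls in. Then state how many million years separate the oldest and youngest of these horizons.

Match each age against the start–end ranges in the excerpt: A = 193 Ma → Jurassic (201.4–145); B = 7 Ma → Neogene (23.03–2.58); C = 430.5 Ma → Silurian (443.8–419.2).
The largest age is 430.5 Ma and the smallest is 7 Ma; their difference is 423.5 Myr.

A — Jurassic; B — Neogene; C — Silurian; span 423.5 million years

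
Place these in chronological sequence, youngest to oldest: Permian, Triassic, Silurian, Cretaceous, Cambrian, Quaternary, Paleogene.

Group by era (each group listed oldest first) — Paleozoic: Cambrian, Silurian, Permian; Mesozoic: Triassic, Cretaceous; Cenozoic: Paleogene, Quaternary. The eras run Paleozoic → Mesozoic → Cenozoic. Concatenating the groups in that era order and then reversing gives youngest to oldest.

Quaternary, Paleogene, Cretaceous, Triassic, Permian, Silurian, Cambrian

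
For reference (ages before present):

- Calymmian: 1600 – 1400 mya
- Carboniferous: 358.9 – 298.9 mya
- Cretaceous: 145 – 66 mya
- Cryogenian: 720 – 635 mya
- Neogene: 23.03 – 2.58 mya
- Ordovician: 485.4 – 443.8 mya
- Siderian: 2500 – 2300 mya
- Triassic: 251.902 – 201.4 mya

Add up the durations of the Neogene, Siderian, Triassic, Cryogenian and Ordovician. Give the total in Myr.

Each duration: Neogene = 20.45; Siderian = 200; Triassic = 50.502; Cryogenian = 85; Ordovician = 41.6.
Sum: 20.45 + 200 + 50.502 + 85 + 41.6 = 397.552 Myr.

397.552 million years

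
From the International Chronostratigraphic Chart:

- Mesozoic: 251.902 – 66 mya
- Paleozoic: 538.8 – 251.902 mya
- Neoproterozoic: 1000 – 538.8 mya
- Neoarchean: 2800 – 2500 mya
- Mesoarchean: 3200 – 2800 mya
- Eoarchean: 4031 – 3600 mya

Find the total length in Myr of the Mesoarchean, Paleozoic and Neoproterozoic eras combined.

1148.098 million years

Each duration: Mesoarchean = 400; Paleozoic = 286.898; Neoproterozoic = 461.2.
Sum: 400 + 286.898 + 461.2 = 1148.098 Myr.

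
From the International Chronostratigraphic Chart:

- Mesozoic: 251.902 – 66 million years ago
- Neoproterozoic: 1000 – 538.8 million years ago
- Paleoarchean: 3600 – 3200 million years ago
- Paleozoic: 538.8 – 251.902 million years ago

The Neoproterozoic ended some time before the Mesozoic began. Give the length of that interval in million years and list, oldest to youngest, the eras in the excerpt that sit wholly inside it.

End of Neoproterozoic = 538.8 Ma; start of Mesozoic = 251.902 Ma.
Gap = 538.8 − 251.902 = 286.898 Myr.
Eras wholly inside 538.8–251.902 Ma: Paleozoic (538.8–251.902).

286.898 million years; Paleozoic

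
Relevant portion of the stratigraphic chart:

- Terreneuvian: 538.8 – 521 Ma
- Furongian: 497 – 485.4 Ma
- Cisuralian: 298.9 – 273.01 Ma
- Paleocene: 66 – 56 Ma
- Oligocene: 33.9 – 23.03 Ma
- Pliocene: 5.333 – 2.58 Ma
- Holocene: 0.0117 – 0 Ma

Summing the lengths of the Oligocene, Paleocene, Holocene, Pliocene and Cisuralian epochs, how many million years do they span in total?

49.5247 million years

Each duration: Oligocene = 10.87; Paleocene = 10; Holocene = 0.0117; Pliocene = 2.753; Cisuralian = 25.89.
Sum: 10.87 + 10 + 0.0117 + 2.753 + 25.89 = 49.5247 Myr.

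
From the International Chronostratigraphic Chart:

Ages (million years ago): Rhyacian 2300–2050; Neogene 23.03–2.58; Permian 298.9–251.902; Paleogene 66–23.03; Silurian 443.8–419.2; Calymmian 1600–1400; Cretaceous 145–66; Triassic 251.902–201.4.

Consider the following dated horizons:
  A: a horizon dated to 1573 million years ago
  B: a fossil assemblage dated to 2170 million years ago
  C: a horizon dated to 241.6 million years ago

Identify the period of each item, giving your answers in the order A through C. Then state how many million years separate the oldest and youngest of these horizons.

A — Calymmian; B — Rhyacian; C — Triassic; span 1928.4 million years

Match each age against the start–end ranges in the excerpt: A = 1573 Ma → Calymmian (1600–1400); B = 2170 Ma → Rhyacian (2300–2050); C = 241.6 Ma → Triassic (251.902–201.4).
The largest age is 2170 Ma and the smallest is 241.6 Ma; their difference is 1928.4 Myr.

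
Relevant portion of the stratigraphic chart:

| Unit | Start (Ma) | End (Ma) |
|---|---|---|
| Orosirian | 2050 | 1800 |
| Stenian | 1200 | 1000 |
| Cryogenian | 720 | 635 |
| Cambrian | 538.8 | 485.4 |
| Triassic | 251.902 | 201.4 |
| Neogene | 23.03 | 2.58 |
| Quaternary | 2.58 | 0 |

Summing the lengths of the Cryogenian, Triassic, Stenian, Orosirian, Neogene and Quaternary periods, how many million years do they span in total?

Duration is start − end for each: (720 − 635) + (251.902 − 201.4) + (1200 − 1000) + (2050 − 1800) + (23.03 − 2.58) + (2.58 − 0).
That is 85 + 50.502 + 200 + 250 + 20.45 + 2.58, which totals 608.532 million years.

608.532 million years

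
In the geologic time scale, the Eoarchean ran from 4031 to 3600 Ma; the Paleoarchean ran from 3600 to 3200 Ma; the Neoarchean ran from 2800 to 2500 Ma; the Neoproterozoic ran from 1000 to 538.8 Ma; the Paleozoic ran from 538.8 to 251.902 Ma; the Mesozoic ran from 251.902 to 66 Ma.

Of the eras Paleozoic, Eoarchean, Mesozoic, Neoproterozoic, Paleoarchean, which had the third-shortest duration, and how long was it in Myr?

Start − end for each: Paleozoic 538.8 − 251.902 = 286.898; Eoarchean 4031 − 3600 = 431; Mesozoic 251.902 − 66 = 185.902; Neoproterozoic 1000 − 538.8 = 461.2; Paleoarchean 3600 − 3200 = 400.
Ranking these from shortest: Mesozoic < Paleozoic < Paleoarchean < Eoarchean < Neoproterozoic.
Position 3 in that ranking is Paleoarchean, which lasted 400 Myr.

Paleoarchean, 400 million years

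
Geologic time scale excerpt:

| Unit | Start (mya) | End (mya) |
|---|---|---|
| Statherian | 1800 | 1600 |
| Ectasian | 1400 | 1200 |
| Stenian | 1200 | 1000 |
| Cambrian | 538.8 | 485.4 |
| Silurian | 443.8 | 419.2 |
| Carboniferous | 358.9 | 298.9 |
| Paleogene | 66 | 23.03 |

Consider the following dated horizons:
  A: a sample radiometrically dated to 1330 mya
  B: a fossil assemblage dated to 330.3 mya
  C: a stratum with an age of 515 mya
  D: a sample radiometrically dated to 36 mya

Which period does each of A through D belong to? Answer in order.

A — Ectasian; B — Carboniferous; C — Cambrian; D — Paleogene

Match each age against the start–end ranges in the excerpt: A = 1330 Ma → Ectasian (1400–1200); B = 330.3 Ma → Carboniferous (358.9–298.9); C = 515 Ma → Cambrian (538.8–485.4); D = 36 Ma → Paleogene (66–23.03).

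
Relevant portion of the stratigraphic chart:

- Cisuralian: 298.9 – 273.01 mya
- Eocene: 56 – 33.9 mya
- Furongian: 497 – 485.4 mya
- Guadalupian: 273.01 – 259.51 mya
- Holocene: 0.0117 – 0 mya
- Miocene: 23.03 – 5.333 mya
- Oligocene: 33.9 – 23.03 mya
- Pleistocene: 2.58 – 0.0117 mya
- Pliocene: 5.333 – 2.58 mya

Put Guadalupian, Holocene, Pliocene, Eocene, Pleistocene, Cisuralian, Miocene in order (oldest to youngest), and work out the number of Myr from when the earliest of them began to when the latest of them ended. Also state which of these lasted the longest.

Start ages (Ma): Cisuralian 298.9, Guadalupian 273.01, Eocene 56, Miocene 23.03, Pliocene 5.333, Pleistocene 2.58, Holocene 0.0117.
Ordered oldest to youngest: Cisuralian, Guadalupian, Eocene, Miocene, Pliocene, Pleistocene, Holocene.
Span = 298.9 − 0 = 298.9 Myr.
Durations: Pliocene 2.753, Eocene 22.1, Holocene 0.0117, Guadalupian 13.5, Pleistocene 2.5683, Cisuralian 25.89, Miocene 17.697 → longest is Cisuralian (25.89 Myr).

Cisuralian → Guadalupian → Eocene → Miocene → Pliocene → Pleistocene → Holocene; total span 298.9 Myr; longest is Cisuralian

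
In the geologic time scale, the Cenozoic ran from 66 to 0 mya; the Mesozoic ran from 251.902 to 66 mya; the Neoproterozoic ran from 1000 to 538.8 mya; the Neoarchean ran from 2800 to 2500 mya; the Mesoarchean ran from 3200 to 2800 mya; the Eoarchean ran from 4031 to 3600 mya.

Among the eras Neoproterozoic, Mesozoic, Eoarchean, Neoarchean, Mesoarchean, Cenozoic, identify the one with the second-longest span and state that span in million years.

Start − end for each: Neoproterozoic 1000 − 538.8 = 461.2; Mesozoic 251.902 − 66 = 185.902; Eoarchean 4031 − 3600 = 431; Neoarchean 2800 − 2500 = 300; Mesoarchean 3200 − 2800 = 400; Cenozoic 66 − 0 = 66.
Ranking these from longest: Neoproterozoic > Eoarchean > Mesoarchean > Neoarchean > Mesozoic > Cenozoic.
Position 2 in that ranking is Eoarchean, which lasted 431 Myr.

Eoarchean, 431 million years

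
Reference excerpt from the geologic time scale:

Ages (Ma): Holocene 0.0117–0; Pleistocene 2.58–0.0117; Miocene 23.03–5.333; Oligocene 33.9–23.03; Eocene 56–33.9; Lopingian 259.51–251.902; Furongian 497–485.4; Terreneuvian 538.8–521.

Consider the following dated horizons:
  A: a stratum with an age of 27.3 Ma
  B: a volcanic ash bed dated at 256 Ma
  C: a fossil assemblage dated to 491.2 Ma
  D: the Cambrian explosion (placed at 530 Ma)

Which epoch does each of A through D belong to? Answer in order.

A — Oligocene; B — Lopingian; C — Furongian; D — Terreneuvian

Match each age against the start–end ranges in the excerpt: A = 27.3 Ma → Oligocene (33.9–23.03); B = 256 Ma → Lopingian (259.51–251.902); C = 491.2 Ma → Furongian (497–485.4); D = 530 Ma → Terreneuvian (538.8–521).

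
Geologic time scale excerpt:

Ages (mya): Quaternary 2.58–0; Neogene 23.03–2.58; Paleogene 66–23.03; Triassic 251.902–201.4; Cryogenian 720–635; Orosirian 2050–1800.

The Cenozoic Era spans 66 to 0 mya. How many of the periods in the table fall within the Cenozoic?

3

Periods inside 66–0 Ma: Paleogene, Neogene, Quaternary — 3 in total.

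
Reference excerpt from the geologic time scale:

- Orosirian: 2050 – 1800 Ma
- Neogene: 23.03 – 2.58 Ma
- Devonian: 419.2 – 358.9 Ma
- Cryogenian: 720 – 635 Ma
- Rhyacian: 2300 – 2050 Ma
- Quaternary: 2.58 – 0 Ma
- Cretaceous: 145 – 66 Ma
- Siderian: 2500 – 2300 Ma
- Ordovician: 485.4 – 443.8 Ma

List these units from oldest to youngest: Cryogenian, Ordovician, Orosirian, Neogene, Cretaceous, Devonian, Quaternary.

Read off each span (Ma): Cryogenian 720–635; Ordovician 485.4–443.8; Orosirian 2050–1800; Neogene 23.03–2.58; Cretaceous 145–66; Devonian 419.2–358.9; Quaternary 2.58–0.
Larger Ma is older, so oldest→youngest is Orosirian, Cryogenian, Ordovician, Devonian, Cretaceous, Neogene, Quaternary.

Orosirian → Cryogenian → Ordovician → Devonian → Cretaceous → Neogene → Quaternary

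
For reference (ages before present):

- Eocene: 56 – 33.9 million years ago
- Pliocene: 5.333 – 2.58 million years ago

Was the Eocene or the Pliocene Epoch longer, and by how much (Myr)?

Eocene: 56 − 33.9 = 22.1 Myr.
Pliocene: 5.333 − 2.58 = 2.753 Myr.
Difference: 22.1 − 2.753 = 19.347 Myr, so the Eocene was longer.

Eocene, by 19.347 million years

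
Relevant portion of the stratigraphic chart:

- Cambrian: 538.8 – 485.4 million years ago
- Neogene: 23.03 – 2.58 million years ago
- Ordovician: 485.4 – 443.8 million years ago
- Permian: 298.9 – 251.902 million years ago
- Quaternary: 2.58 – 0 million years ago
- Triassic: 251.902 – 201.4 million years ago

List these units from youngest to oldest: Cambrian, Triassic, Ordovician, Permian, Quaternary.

Quaternary, then Triassic, then Permian, then Ordovician, then Cambrian

Sorting by start age (ascending Ma, since larger Ma = older): Quaternary began 2.58, Triassic began 251.902, Permian began 298.9, Ordovician began 485.4, Cambrian began 538.8.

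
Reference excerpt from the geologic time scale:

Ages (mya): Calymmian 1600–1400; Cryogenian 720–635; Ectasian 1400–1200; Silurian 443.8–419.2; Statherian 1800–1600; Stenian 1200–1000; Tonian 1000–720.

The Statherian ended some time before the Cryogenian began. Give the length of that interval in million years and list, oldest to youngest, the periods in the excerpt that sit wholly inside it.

The Statherian closes at 1600 Ma and the Cryogenian opens at 720 Ma, so the interval is 1600 − 720 = 880 Myr.
A period fits inside if it starts at or after 1600 Ma and ends at or before 720 Ma; oldest first that gives Calymmian, Ectasian, Stenian, Tonian.

880 million years; Calymmian, Ectasian, Stenian, Tonian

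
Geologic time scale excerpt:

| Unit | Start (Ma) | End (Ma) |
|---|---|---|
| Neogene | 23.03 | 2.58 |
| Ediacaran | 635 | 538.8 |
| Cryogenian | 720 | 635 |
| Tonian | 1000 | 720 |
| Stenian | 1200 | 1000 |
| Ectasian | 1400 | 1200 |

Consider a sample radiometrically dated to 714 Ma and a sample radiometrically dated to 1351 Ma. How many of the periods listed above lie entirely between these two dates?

The older date is 1351 Ma and the younger is 714 Ma.
Periods with start < 1351 and end > 714 Ma: Stenian (1200–1000), Tonian (1000–720).
That is 2 complete periods.

2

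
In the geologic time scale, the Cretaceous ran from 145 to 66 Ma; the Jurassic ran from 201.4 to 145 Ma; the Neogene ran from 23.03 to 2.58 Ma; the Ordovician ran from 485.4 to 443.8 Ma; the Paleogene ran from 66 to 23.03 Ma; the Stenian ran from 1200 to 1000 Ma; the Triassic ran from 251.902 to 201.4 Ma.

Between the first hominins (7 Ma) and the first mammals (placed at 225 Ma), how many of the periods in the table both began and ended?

The older date is 225 Ma and the younger is 7 Ma.
Periods with start < 225 and end > 7 Ma: Jurassic (201.4–145), Cretaceous (145–66), Paleogene (66–23.03).
That is 3 complete periods.

3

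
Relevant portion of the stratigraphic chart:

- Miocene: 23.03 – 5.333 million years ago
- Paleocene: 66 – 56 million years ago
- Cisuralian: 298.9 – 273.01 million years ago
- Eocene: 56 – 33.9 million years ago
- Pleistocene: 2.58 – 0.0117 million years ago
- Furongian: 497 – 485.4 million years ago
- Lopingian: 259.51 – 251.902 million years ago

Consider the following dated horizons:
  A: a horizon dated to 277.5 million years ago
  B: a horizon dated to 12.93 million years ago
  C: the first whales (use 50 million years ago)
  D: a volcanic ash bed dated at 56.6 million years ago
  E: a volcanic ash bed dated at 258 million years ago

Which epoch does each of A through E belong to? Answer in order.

A: 277.5 Ma lies in 298.9–273.01 Ma, so Cisuralian.
B: 12.93 Ma lies in 23.03–5.333 Ma, so Miocene.
C: 50 Ma lies in 56–33.9 Ma, so Eocene.
D: 56.6 Ma lies in 66–56 Ma, so Paleocene.
E: 258 Ma lies in 259.51–251.902 Ma, so Lopingian.

A — Cisuralian; B — Miocene; C — Eocene; D — Paleocene; E — Lopingian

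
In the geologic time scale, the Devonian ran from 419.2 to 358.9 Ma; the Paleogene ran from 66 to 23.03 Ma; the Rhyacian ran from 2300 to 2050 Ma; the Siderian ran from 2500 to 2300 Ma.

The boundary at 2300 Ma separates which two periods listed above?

The Siderian ends at 2300 Ma and the Rhyacian begins at 2300 Ma, so they share that boundary.

Siderian and Rhyacian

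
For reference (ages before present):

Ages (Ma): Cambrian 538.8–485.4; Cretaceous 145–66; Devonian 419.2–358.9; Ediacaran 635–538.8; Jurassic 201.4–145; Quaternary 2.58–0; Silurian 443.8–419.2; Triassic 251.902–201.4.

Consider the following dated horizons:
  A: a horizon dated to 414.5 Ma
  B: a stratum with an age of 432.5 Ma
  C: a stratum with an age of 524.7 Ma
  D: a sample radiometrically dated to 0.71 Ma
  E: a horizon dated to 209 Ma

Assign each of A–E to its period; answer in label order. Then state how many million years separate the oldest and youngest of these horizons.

A — Devonian; B — Silurian; C — Cambrian; D — Quaternary; E — Triassic; span 523.99 million years

A: 414.5 Ma lies in 419.2–358.9 Ma, so Devonian.
B: 432.5 Ma lies in 443.8–419.2 Ma, so Silurian.
C: 524.7 Ma lies in 538.8–485.4 Ma, so Cambrian.
D: 0.71 Ma lies in 2.58–0 Ma, so Quaternary.
E: 209 Ma lies in 251.902–201.4 Ma, so Triassic.
Oldest = 524.7 Ma, youngest = 0.71 Ma → span 523.99 Myr.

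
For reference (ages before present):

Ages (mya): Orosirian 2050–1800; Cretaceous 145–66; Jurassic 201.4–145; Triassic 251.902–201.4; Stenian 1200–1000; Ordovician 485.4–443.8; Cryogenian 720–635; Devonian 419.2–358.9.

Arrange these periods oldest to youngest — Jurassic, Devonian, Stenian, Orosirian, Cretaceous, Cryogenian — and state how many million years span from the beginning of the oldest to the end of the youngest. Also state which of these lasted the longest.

Orosirian, Stenian, Cryogenian, Devonian, Jurassic, Cretaceous; total span 1984 Myr; longest is Orosirian

Start ages (Ma): Orosirian 2050, Stenian 1200, Cryogenian 720, Devonian 419.2, Jurassic 201.4, Cretaceous 145.
Ordered oldest to youngest: Orosirian, Stenian, Cryogenian, Devonian, Jurassic, Cretaceous.
Span = 2050 − 66 = 1984 Myr.
Durations: Cretaceous 79, Cryogenian 85, Devonian 60.3, Stenian 200, Orosirian 250, Jurassic 56.4 → longest is Orosirian (250 Myr).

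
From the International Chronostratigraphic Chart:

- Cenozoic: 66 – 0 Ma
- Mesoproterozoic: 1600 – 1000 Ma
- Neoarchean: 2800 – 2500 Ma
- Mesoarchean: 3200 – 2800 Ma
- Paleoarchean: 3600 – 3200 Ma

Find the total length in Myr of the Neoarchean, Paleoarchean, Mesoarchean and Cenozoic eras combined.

Duration is start − end for each: (2800 − 2500) + (3600 − 3200) + (3200 − 2800) + (66 − 0).
That is 300 + 400 + 400 + 66, which totals 1166 million years.

1166 million years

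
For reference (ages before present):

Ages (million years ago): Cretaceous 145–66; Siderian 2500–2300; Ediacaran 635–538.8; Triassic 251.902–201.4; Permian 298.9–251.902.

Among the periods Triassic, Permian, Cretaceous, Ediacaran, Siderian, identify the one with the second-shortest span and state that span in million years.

Triassic, 50.502 million years

Durations: Triassic 50.502; Permian 46.998; Cretaceous 79; Ediacaran 96.2; Siderian 200 Myr.
Sorted shortest-first: Permian (46.998), Triassic (50.502), Cretaceous (79), Ediacaran (96.2), Siderian (200).
The second shortest is Triassic at 50.502 Myr.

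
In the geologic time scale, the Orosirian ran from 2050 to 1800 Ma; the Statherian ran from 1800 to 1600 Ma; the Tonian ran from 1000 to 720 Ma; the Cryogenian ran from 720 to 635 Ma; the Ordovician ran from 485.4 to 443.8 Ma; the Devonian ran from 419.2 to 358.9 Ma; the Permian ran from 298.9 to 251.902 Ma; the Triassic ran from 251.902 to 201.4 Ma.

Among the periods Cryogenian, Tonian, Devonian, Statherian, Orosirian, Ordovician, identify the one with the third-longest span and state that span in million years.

Durations: Cryogenian 85; Tonian 280; Devonian 60.3; Statherian 200; Orosirian 250; Ordovician 41.6 Myr.
Sorted longest-first: Tonian (280), Orosirian (250), Statherian (200), Cryogenian (85), Devonian (60.3), Ordovician (41.6).
The third longest is Statherian at 200 Myr.

Statherian, 200 million years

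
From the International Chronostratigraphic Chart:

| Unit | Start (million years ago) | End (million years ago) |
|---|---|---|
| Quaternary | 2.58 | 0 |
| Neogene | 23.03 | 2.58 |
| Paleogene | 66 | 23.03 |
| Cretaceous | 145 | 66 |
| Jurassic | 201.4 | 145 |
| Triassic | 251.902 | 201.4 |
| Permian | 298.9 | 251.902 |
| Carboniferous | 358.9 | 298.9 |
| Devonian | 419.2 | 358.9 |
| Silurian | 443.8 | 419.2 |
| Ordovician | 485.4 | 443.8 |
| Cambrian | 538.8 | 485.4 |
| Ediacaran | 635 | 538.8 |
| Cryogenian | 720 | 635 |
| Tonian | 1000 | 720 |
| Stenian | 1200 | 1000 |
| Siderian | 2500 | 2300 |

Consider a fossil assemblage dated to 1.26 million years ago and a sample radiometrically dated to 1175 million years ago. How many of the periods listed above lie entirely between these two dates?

14

1175 Ma sits inside the Stenian (1200–1000) and 1.26 Ma inside the Quaternary (2.58–0); neither of those is wholly between the two dates.
The listed periods lying completely between them are Tonian, Cryogenian, Ediacaran, Cambrian, Ordovician, Silurian, Devonian, Carboniferous, Permian, Triassic, Jurassic, Cretaceous, Paleogene, Neogene — 14 in all.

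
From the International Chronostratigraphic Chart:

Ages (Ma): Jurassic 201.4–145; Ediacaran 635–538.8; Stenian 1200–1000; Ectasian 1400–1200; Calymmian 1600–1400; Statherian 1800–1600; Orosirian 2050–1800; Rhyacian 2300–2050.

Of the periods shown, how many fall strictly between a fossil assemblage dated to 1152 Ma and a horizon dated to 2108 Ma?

4

2108 Ma sits inside the Rhyacian (2300–2050) and 1152 Ma inside the Stenian (1200–1000); neither of those is wholly between the two dates.
The listed periods lying completely between them are Orosirian, Statherian, Calymmian, Ectasian — 4 in all.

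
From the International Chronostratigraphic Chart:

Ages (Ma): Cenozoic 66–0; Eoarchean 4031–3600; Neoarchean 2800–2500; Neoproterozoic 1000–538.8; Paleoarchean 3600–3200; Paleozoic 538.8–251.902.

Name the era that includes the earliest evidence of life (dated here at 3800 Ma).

3800 Ma lies between 4031 and 3600 Ma, so it falls in the Eoarchean.

Eoarchean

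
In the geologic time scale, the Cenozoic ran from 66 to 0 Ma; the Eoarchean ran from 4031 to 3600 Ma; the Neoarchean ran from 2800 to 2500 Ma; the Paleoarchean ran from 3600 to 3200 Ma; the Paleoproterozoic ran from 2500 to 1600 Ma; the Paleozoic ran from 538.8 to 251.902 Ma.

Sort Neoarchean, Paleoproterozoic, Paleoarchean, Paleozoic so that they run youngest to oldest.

Paleozoic, Paleoproterozoic, Neoarchean, Paleoarchean

The oldest of these is Paleoarchean (starts 3600 Ma) and the youngest is Paleozoic (ends 251.902 Ma).
In between, by decreasing start age: Neoarchean (2800), Paleoproterozoic (2500).
Listing youngest first means reversing that sequence.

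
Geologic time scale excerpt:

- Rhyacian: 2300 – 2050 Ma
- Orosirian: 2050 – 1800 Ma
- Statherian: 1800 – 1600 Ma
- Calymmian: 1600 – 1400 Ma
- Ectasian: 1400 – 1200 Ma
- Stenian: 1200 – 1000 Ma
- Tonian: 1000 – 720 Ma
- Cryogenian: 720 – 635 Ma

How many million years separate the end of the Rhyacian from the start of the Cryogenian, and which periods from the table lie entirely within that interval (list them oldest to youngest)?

1330 million years; Orosirian, Statherian, Calymmian, Ectasian, Stenian, Tonian

End of Rhyacian = 2050 Ma; start of Cryogenian = 720 Ma.
Gap = 2050 − 720 = 1330 Myr.
Periods wholly inside 2050–720 Ma: Orosirian (2050–1800), Statherian (1800–1600), Calymmian (1600–1400), Ectasian (1400–1200), Stenian (1200–1000), Tonian (1000–720).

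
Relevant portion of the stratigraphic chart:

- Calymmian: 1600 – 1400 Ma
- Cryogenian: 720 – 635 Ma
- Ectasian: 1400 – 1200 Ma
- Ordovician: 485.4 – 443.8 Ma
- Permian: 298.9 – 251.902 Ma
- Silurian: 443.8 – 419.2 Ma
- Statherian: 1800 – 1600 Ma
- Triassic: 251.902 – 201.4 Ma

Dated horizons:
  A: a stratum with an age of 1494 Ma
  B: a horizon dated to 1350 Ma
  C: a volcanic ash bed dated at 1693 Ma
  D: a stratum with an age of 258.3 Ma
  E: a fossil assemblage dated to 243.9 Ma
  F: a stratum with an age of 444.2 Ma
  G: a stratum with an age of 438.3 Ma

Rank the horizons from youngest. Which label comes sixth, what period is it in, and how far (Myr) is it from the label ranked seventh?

Smaller Ma means younger, so youngest first: E 243.9 < D 258.3 < G 438.3 < F 444.2 < B 1350 < A 1494 < C 1693.
Counting 6 along gives A (1494 Ma); the excerpt puts that inside the Calymmian, 1600–1400 Ma.
Next in line is C (1693 Ma), and 1693 − 1494 = 199 Myr.

A, in the Calymmian; 199 million years to C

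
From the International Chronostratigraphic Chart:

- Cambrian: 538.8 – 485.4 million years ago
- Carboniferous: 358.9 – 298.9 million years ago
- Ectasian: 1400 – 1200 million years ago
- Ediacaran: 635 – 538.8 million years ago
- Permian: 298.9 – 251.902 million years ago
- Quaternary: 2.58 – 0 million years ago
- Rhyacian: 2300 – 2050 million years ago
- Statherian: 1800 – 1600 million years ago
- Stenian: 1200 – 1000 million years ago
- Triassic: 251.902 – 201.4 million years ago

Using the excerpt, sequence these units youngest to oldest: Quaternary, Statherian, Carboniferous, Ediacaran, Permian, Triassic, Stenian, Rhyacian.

Quaternary → Triassic → Permian → Carboniferous → Ediacaran → Stenian → Statherian → Rhyacian

The oldest of these is Rhyacian (starts 2300 Ma) and the youngest is Quaternary (ends 0 Ma).
In between, by decreasing start age: Statherian (1800), Stenian (1200), Ediacaran (635), Carboniferous (358.9), Permian (298.9), Triassic (251.902).
Listing youngest first means reversing that sequence.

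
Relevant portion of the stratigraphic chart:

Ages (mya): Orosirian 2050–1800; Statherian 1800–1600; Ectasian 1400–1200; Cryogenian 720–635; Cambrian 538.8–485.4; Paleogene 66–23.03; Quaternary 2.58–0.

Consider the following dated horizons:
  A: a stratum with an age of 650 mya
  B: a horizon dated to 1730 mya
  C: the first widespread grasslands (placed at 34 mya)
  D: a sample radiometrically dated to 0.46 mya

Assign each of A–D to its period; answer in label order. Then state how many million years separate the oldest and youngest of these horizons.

A — Cryogenian; B — Statherian; C — Paleogene; D — Quaternary; span 1729.54 million years

A: 650 Ma lies in 720–635 Ma, so Cryogenian.
B: 1730 Ma lies in 1800–1600 Ma, so Statherian.
C: 34 Ma lies in 66–23.03 Ma, so Paleogene.
D: 0.46 Ma lies in 2.58–0 Ma, so Quaternary.
Oldest = 1730 Ma, youngest = 0.46 Ma → span 1729.54 Myr.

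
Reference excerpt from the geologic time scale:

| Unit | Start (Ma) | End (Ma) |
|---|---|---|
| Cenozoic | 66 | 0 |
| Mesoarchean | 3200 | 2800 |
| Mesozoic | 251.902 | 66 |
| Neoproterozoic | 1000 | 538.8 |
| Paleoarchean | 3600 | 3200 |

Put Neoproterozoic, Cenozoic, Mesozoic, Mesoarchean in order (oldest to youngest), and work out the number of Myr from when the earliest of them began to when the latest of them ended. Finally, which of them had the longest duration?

From the excerpt: Neoproterozoic 1000–538.8; Cenozoic 66–0; Mesozoic 251.902–66; Mesoarchean 3200–2800 (Ma).
Larger Ma is earlier, so the oldest is Mesoarchean and the youngest is Cenozoic; oldest to youngest: Mesoarchean, Neoproterozoic, Mesozoic, Cenozoic.
Oldest start 3200 minus youngest end 0 gives 3200 Myr overall.
Individual lengths (start − end): Cenozoic 66; Neoproterozoic 461.2; Mesozoic 185.902; Mesoarchean 400. The largest is Neoproterozoic at 461.2 Myr.

Mesoarchean → Neoproterozoic → Mesozoic → Cenozoic; total span 3200 Myr; longest is Neoproterozoic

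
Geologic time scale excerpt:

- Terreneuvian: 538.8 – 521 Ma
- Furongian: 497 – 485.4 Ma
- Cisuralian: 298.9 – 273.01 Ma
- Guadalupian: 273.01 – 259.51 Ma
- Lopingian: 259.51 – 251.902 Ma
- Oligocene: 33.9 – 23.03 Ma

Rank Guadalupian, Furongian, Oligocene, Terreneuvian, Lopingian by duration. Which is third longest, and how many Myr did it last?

Start − end for each: Guadalupian 273.01 − 259.51 = 13.5; Furongian 497 − 485.4 = 11.6; Oligocene 33.9 − 23.03 = 10.87; Terreneuvian 538.8 − 521 = 17.8; Lopingian 259.51 − 251.902 = 7.608.
Ranking these from longest: Terreneuvian > Guadalupian > Furongian > Oligocene > Lopingian.
Position 3 in that ranking is Furongian, which lasted 11.6 Myr.

Furongian, 11.6 million years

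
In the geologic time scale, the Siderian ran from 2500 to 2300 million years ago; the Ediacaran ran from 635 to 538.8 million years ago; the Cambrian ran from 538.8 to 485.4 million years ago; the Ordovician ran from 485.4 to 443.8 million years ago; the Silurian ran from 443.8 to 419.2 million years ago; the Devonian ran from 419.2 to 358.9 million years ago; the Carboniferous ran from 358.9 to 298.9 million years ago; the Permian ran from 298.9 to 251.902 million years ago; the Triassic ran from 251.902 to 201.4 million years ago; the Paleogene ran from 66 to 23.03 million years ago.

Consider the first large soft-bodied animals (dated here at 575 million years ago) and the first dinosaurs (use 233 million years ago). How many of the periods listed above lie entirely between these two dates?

6

575 Ma sits inside the Ediacaran (635–538.8) and 233 Ma inside the Triassic (251.902–201.4); neither of those is wholly between the two dates.
The listed periods lying completely between them are Cambrian, Ordovician, Silurian, Devonian, Carboniferous, Permian — 6 in all.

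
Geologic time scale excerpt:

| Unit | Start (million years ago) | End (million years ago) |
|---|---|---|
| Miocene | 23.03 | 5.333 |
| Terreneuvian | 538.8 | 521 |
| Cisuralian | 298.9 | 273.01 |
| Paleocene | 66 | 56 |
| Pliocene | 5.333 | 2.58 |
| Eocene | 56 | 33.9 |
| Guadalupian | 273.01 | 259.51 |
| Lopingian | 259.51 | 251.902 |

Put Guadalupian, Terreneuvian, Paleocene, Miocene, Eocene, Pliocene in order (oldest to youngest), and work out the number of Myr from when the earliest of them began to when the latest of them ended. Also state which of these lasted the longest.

Start ages (Ma): Terreneuvian 538.8, Guadalupian 273.01, Paleocene 66, Eocene 56, Miocene 23.03, Pliocene 5.333.
Ordered oldest to youngest: Terreneuvian, Guadalupian, Paleocene, Eocene, Miocene, Pliocene.
Span = 538.8 − 2.58 = 536.22 Myr.
Durations: Miocene 17.697, Eocene 22.1, Guadalupian 13.5, Terreneuvian 17.8, Pliocene 2.753, Paleocene 10 → longest is Eocene (22.1 Myr).

Terreneuvian, Guadalupian, Paleocene, Eocene, Miocene, Pliocene; total span 536.22 Myr; longest is Eocene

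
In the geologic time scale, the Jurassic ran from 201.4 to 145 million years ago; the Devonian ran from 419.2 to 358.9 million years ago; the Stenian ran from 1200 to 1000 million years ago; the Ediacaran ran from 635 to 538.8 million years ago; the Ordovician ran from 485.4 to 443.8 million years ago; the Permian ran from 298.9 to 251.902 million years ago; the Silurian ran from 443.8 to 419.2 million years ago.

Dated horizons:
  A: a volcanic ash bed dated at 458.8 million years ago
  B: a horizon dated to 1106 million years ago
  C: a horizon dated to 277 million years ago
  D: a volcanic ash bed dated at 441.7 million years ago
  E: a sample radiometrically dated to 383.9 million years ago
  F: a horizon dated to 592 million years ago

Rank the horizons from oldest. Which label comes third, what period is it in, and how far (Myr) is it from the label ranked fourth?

Larger Ma means older, so oldest first: B 1106 > F 592 > A 458.8 > D 441.7 > E 383.9 > C 277.
Counting 3 along gives A (458.8 Ma); the excerpt puts that inside the Ordovician, 485.4–443.8 Ma.
Next in line is D (441.7 Ma), and 458.8 − 441.7 = 17.1 Myr.

A, in the Ordovician; 17.1 million years to D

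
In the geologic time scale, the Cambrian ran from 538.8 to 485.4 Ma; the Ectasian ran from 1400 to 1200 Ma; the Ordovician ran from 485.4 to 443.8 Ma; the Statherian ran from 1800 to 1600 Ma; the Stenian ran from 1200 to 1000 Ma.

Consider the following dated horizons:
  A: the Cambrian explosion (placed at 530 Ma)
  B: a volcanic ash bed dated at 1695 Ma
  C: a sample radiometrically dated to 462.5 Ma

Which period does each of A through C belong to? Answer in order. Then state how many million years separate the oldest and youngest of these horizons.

A — Cambrian; B — Statherian; C — Ordovician; span 1232.5 million years

Match each age against the start–end ranges in the excerpt: A = 530 Ma → Cambrian (538.8–485.4); B = 1695 Ma → Statherian (1800–1600); C = 462.5 Ma → Ordovician (485.4–443.8).
The largest age is 1695 Ma and the smallest is 462.5 Ma; their difference is 1232.5 Myr.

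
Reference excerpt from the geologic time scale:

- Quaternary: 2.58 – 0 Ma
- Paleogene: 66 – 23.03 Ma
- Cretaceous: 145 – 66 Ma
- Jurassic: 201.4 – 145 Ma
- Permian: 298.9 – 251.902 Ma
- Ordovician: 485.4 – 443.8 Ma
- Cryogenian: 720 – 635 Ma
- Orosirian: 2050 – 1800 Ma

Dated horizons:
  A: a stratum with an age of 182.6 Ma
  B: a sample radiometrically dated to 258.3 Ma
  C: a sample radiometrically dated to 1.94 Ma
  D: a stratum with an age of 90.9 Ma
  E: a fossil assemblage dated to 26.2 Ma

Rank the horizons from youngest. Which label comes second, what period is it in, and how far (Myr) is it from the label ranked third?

Sorted youngest-first by Ma: C (1.94), E (26.2), D (90.9), A (182.6), B (258.3).
The second youngest is E at 26.2 Ma, which lies in 66–23.03 Ma: the Paleogene.
The third youngest is D at 90.9 Ma; separation = |26.2 − 90.9| = 64.7 Myr.

E, in the Paleogene; 64.7 million years to D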